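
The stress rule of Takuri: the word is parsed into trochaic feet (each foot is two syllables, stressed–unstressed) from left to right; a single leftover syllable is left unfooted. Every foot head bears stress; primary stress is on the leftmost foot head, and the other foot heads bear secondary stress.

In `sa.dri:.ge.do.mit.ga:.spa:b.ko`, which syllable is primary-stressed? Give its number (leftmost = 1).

1

Parse left to right into trochaic (ˈσσ) feet: (ˈsa.dri:) (ˈge.do) (ˈmit.ga:) (ˈspa:b.ko).
Foot heads (stressed positions): 1, 3, 5, 7.
End Rule Leftmost: primary stress on the leftmost head = syllable 1.
Primary stress: syllable 1 → ˈsa.dri:.ge.do.mit.ga:.spa:b.ko.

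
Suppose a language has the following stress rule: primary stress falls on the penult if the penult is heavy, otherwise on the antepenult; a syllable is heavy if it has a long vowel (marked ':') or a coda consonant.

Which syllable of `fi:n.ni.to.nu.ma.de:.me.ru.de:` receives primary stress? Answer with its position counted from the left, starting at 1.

7

Weights: 7 me L, 8 ru L, 9 de: H.
The penult (syllable 8, ru) is light, so stress falls on the antepenult (syllable 7, me).
Primary stress: syllable 7 → fi:n.ni.to.nu.ma.de:.ˈme.ru.de:.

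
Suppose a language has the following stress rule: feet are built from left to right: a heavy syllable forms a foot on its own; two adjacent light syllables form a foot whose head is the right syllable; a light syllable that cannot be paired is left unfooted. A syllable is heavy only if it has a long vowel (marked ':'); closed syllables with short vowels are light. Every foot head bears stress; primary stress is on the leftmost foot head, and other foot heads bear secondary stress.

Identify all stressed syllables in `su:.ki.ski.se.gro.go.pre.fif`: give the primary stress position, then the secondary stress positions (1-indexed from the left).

primary 1, secondary 3, 5, 7

Weights: 1 su: H, 2 ki L, 3 ski L, 4 se L, 5 gro L, 6 go L, 7 pre L, 8 fif L.
Parse left to right (heavy = foot alone; LL = one foot; stranded L unfooted): (ˈsu:) (ki.ˈski) (se.ˈgro) (go.ˈpre) fif.
Foot heads: 1, 3, 5, 7.
Primary stress on the leftmost head = syllable 1.
Secondary stress on 3, 5, 7: ˈsu:.ki.ˌski.se.ˌgro.go.ˌpre.fif.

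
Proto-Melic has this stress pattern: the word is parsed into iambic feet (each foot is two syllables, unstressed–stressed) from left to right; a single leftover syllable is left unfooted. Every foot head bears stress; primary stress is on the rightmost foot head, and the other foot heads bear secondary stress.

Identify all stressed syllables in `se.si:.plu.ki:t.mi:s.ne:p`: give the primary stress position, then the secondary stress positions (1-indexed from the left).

Parse left to right into iambic (σˈσ) feet: (se.ˈsi:) (plu.ˈki:t) (mi:s.ˈne:p).
Foot heads (stressed positions): 2, 4, 6.
End Rule Rightmost: primary stress on the rightmost head = syllable 6.
Secondary stress on 2, 4: se.ˌsi:.plu.ˌki:t.mi:s.ˈne:p.

primary 6, secondary 2, 4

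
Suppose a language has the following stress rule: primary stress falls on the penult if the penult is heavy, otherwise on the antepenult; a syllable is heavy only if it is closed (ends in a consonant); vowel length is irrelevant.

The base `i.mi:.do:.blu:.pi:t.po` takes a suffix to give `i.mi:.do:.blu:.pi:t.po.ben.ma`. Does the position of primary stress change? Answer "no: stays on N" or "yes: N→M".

Base `i.mi:.do:.blu:.pi:t.po` (6 syllables):
  Weights: 4 blu: L, 5 pi:t H, 6 po L.
  The penult (syllable 5, pi:t) is heavy, so it takes stress.
  → primary stress on syllable 5.
Suffixed `i.mi:.do:.blu:.pi:t.po.ben.ma` (8 syllables):
  Weights: 6 po L, 7 ben H, 8 ma L.
  The penult (syllable 7, ben) is heavy, so it takes stress.
  → primary stress on syllable 7.

yes: 5→7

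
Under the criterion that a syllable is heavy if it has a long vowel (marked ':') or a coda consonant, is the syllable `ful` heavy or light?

`ful`: short vowel, closed (coda /l/). Closed → heavy.

heavy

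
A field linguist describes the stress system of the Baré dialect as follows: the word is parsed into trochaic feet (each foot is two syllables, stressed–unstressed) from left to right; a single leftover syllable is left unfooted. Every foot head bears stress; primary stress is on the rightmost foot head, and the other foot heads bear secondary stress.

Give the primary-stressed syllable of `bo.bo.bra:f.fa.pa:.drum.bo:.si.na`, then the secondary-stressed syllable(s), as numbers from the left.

primary 7, secondary 1, 3, 5

Parse left to right into trochaic (ˈσσ) feet: (ˈbo.bo) (ˈbra:f.fa) (ˈpa:.drum) (ˈbo:.si) na. Syllable 9 is left unfooted.
Foot heads (stressed positions): 1, 3, 5, 7.
End Rule Rightmost: primary stress on the rightmost head = syllable 7.
Secondary stress on 1, 3, 5: ˌbo.bo.ˌbra:f.fa.ˌpa:.drum.ˈbo:.si.na.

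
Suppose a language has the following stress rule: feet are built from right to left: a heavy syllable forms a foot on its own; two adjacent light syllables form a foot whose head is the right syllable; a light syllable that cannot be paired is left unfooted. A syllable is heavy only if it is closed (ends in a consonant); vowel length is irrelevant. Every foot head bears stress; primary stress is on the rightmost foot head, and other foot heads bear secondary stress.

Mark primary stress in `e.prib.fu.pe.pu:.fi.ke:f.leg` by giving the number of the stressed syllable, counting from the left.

Weights: 1 e L, 2 prib H, 3 fu L, 4 pe L, 5 pu: L, 6 fi L, 7 ke:f H, 8 leg H.
Parse right to left (heavy = foot alone; LL = one foot; stranded L unfooted): e (ˈprib) (fu.ˈpe) (pu:.ˈfi) (ˈke:f) (ˈleg).
Foot heads: 2, 4, 6, 7, 8.
Primary stress on the rightmost head = syllable 8.
Primary stress: syllable 8 → e.prib.fu.pe.pu:.fi.ke:f.ˈleg.

8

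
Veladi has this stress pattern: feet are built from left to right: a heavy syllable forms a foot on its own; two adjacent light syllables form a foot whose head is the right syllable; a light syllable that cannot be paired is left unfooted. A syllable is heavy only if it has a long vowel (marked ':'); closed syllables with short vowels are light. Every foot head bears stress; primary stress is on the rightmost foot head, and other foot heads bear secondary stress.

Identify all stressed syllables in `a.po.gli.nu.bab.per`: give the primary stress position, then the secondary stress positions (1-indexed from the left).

Weights: 1 a L, 2 po L, 3 gli L, 4 nu L, 5 bab L, 6 per L.
Parse left to right (heavy = foot alone; LL = one foot; stranded L unfooted): (a.ˈpo) (gli.ˈnu) (bab.ˈper).
Foot heads: 2, 4, 6.
Primary stress on the rightmost head = syllable 6.
Secondary stress on 2, 4: a.ˌpo.gli.ˌnu.bab.ˈper.

primary 6, secondary 2, 4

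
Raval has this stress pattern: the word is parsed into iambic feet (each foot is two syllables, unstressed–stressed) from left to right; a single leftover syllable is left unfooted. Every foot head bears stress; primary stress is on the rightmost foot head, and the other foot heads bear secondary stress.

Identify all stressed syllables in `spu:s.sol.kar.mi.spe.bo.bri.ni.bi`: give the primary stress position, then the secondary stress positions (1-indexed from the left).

primary 8, secondary 2, 4, 6

Parse left to right into iambic (σˈσ) feet: (spu:s.ˈsol) (kar.ˈmi) (spe.ˈbo) (bri.ˈni) bi. Syllable 9 is left unfooted.
Foot heads (stressed positions): 2, 4, 6, 8.
End Rule Rightmost: primary stress on the rightmost head = syllable 8.
Secondary stress on 2, 4, 6: spu:s.ˌsol.kar.ˌmi.spe.ˌbo.bri.ˈni.bi.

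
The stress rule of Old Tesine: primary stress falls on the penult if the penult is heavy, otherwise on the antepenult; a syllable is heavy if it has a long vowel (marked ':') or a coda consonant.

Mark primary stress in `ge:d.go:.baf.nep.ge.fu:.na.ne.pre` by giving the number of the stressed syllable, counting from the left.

7

Weights: 7 na L, 8 ne L, 9 pre L.
The penult (syllable 8, ne) is light, so stress falls on the antepenult (syllable 7, na).
Primary stress: syllable 7 → ge:d.go:.baf.nep.ge.fu:.ˈna.ne.pre.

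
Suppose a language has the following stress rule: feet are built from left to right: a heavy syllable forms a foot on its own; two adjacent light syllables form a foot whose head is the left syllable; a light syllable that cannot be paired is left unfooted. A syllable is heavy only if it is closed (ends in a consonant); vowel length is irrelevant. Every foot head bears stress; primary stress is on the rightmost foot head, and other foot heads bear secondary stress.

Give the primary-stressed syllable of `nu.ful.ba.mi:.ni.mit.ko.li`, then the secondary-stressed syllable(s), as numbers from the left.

Weights: 1 nu L, 2 ful H, 3 ba L, 4 mi: L, 5 ni L, 6 mit H, 7 ko L, 8 li L.
Parse left to right (heavy = foot alone; LL = one foot; stranded L unfooted): nu (ˈful) (ˈba.mi:) ni (ˈmit) (ˈko.li).
Foot heads: 2, 3, 6, 7.
Primary stress on the rightmost head = syllable 7.
Secondary stress on 2, 3, 6: nu.ˌful.ˌba.mi:.ni.ˌmit.ˈko.li.

primary 7, secondary 2, 3, 6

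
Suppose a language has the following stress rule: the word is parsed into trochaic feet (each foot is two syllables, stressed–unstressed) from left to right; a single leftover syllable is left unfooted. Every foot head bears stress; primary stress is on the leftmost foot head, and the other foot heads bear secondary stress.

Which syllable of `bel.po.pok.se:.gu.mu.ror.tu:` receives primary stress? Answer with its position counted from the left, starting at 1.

1

Parse left to right into trochaic (ˈσσ) feet: (ˈbel.po) (ˈpok.se:) (ˈgu.mu) (ˈror.tu:).
Foot heads (stressed positions): 1, 3, 5, 7.
End Rule Leftmost: primary stress on the leftmost head = syllable 1.
Primary stress: syllable 1 → ˈbel.po.pok.se:.gu.mu.ror.tu:.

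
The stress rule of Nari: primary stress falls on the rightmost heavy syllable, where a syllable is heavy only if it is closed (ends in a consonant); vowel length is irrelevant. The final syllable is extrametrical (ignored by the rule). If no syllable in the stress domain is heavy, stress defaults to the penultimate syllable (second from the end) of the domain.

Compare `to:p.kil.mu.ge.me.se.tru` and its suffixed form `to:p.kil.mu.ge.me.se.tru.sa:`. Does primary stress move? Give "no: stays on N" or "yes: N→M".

no: stays on 2

Base `to:p.kil.mu.ge.me.se.tru` (7 syllables):
  The final syllable (7, tru) is extrametrical; the stress domain is syllables 1–6.
  Weights: 1 to:p H, 2 kil H, 3 mu L, 4 ge L, 5 me L, 6 se L.
  Heavy syllables in the domain: 1, 2. The rightmost is syllable 2 (kil).
  → primary stress on syllable 2.
Suffixed `to:p.kil.mu.ge.me.se.tru.sa:` (8 syllables):
  The final syllable (8, sa:) is extrametrical; the stress domain is syllables 1–7.
  Weights: 1 to:p H, 2 kil H, 3 mu L, 4 ge L, 5 me L, 6 se L, 7 tru L.
  Heavy syllables in the domain: 1, 2. The rightmost is syllable 2 (kil).
  → primary stress on syllable 2.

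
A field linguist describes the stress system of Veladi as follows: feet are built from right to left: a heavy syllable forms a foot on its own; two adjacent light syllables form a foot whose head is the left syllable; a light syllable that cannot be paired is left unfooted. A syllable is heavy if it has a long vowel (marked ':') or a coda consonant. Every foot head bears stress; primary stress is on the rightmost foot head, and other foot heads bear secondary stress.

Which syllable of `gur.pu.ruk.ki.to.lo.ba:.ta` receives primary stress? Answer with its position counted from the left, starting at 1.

Weights: 1 gur H, 2 pu L, 3 ruk H, 4 ki L, 5 to L, 6 lo L, 7 ba: H, 8 ta L.
Parse right to left (heavy = foot alone; LL = one foot; stranded L unfooted): (ˈgur) pu (ˈruk) ki (ˈto.lo) (ˈba:) ta.
Foot heads: 1, 3, 5, 7.
Primary stress on the rightmost head = syllable 7.
Primary stress: syllable 7 → gur.pu.ruk.ki.to.lo.ˈba:.ta.

7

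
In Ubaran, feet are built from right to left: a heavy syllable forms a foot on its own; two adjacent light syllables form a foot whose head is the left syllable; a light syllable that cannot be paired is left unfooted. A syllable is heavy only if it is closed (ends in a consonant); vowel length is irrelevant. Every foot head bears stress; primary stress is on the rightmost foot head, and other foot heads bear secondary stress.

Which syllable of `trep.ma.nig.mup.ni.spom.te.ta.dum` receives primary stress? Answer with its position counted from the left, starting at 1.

Weights: 1 trep H, 2 ma L, 3 nig H, 4 mup H, 5 ni L, 6 spom H, 7 te L, 8 ta L, 9 dum H.
Parse right to left (heavy = foot alone; LL = one foot; stranded L unfooted): (ˈtrep) ma (ˈnig) (ˈmup) ni (ˈspom) (ˈte.ta) (ˈdum).
Foot heads: 1, 3, 4, 6, 7, 9.
Primary stress on the rightmost head = syllable 9.
Primary stress: syllable 9 → trep.ma.nig.mup.ni.spom.te.ta.ˈdum.

9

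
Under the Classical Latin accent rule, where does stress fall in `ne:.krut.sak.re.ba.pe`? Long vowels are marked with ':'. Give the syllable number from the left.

4

Classical Latin: stress the penult if heavy (long vowel or closed), else the antepenult.
Weights: 4 re L, 5 ba L, 6 pe L.
The penult (syllable 5, ba) is light, so stress falls on the antepenult (syllable 4, re).
Stress on syllable 4: ne:.krut.sak.ˈre.ba.pe.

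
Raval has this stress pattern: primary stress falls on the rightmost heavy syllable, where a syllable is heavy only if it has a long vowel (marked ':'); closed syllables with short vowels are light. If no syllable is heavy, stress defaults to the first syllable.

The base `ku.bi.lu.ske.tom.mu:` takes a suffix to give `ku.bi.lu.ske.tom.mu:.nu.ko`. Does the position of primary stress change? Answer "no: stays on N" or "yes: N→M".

Base `ku.bi.lu.ske.tom.mu:` (6 syllables):
  Weights: 1 ku L, 2 bi L, 3 lu L, 4 ske L, 5 tom L, 6 mu: H.
  Heavy syllables in the domain: 6. The rightmost is syllable 6 (mu:).
  → primary stress on syllable 6.
Suffixed `ku.bi.lu.ske.tom.mu:.nu.ko` (8 syllables):
  Weights: 1 ku L, 2 bi L, 3 lu L, 4 ske L, 5 tom L, 6 mu: H, 7 nu L, 8 ko L.
  Heavy syllables in the domain: 6. The rightmost is syllable 6 (mu:).
  → primary stress on syllable 6.

no: stays on 6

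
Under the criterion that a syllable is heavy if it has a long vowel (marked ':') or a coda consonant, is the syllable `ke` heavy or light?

`ke`: short vowel, open (no coda). Short vowel, open → light.

light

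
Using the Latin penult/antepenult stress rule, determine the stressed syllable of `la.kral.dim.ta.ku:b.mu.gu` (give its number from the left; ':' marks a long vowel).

Classical Latin: stress the penult if heavy (long vowel or closed), else the antepenult.
Weights: 5 ku:b H, 6 mu L, 7 gu L.
The penult (syllable 6, mu) is light, so stress falls on the antepenult (syllable 5, ku:b).
Stress on syllable 5: la.kral.dim.ta.ˈku:b.mu.gu.

5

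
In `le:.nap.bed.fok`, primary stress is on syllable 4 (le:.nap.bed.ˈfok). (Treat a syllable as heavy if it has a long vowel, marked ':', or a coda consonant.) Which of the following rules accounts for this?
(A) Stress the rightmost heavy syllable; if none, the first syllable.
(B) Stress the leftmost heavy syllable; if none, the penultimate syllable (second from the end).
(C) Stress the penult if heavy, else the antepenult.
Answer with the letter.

A

Rule A → syllable 4 ✓.
Rule B → syllable 1 (observed: 4).
Rule C → syllable 3 (observed: 4).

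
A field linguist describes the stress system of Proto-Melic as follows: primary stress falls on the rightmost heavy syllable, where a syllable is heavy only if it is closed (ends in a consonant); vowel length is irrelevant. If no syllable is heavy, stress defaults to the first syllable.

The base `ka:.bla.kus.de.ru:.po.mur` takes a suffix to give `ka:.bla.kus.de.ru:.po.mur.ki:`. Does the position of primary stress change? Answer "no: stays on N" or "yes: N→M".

no: stays on 7

Base `ka:.bla.kus.de.ru:.po.mur` (7 syllables):
  Weights: 1 ka: L, 2 bla L, 3 kus H, 4 de L, 5 ru: L, 6 po L, 7 mur H.
  Heavy syllables in the domain: 3, 7. The rightmost is syllable 7 (mur).
  → primary stress on syllable 7.
Suffixed `ka:.bla.kus.de.ru:.po.mur.ki:` (8 syllables):
  Weights: 1 ka: L, 2 bla L, 3 kus H, 4 de L, 5 ru: L, 6 po L, 7 mur H, 8 ki: L.
  Heavy syllables in the domain: 3, 7. The rightmost is syllable 7 (mur).
  → primary stress on syllable 7.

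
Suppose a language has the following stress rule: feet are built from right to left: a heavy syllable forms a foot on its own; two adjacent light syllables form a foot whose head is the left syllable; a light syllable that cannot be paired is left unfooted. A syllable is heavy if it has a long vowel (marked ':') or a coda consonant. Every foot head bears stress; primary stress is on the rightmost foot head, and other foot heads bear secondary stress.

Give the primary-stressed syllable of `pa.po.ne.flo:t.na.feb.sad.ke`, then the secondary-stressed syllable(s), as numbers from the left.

Weights: 1 pa L, 2 po L, 3 ne L, 4 flo:t H, 5 na L, 6 feb H, 7 sad H, 8 ke L.
Parse right to left (heavy = foot alone; LL = one foot; stranded L unfooted): pa (ˈpo.ne) (ˈflo:t) na (ˈfeb) (ˈsad) ke.
Foot heads: 2, 4, 6, 7.
Primary stress on the rightmost head = syllable 7.
Secondary stress on 2, 4, 6: pa.ˌpo.ne.ˌflo:t.na.ˌfeb.ˈsad.ke.

primary 7, secondary 2, 4, 6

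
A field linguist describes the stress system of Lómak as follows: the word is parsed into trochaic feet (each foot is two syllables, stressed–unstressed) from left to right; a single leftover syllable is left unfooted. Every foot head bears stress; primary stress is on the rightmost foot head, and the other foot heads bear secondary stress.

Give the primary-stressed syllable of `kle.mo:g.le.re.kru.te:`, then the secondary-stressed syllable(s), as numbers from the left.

primary 5, secondary 1, 3

Parse left to right into trochaic (ˈσσ) feet: (ˈkle.mo:g) (ˈle.re) (ˈkru.te:).
Foot heads (stressed positions): 1, 3, 5.
End Rule Rightmost: primary stress on the rightmost head = syllable 5.
Secondary stress on 1, 3: ˌkle.mo:g.ˌle.re.ˈkru.te:.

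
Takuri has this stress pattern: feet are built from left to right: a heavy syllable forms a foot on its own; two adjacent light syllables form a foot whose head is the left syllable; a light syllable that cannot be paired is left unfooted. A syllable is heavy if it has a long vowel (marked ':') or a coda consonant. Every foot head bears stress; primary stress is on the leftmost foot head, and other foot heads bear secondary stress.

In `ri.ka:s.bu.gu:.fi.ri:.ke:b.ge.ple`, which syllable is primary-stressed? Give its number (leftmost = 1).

2

Weights: 1 ri L, 2 ka:s H, 3 bu L, 4 gu: H, 5 fi L, 6 ri: H, 7 ke:b H, 8 ge L, 9 ple L.
Parse left to right (heavy = foot alone; LL = one foot; stranded L unfooted): ri (ˈka:s) bu (ˈgu:) fi (ˈri:) (ˈke:b) (ˈge.ple).
Foot heads: 2, 4, 6, 7, 8.
Primary stress on the leftmost head = syllable 2.
Primary stress: syllable 2 → ri.ˈka:s.bu.gu:.fi.ri:.ke:b.ge.ple.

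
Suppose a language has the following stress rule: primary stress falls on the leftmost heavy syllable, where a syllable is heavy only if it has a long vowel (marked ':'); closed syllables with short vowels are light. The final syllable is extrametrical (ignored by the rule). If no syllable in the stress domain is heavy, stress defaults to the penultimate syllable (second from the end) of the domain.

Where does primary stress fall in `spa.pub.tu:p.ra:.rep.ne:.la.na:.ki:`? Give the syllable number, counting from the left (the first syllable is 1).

3

The final syllable (9, ki:) is extrametrical; the stress domain is syllables 1–8.
Weights: 1 spa L, 2 pub L, 3 tu:p H, 4 ra: H, 5 rep L, 6 ne: H, 7 la L, 8 na: H.
Heavy syllables in the domain: 3, 4, 6, 8. The leftmost is syllable 3 (tu:p).
Primary stress: syllable 3 → spa.pub.ˈtu:p.ra:.rep.ne:.la.na:.ki:.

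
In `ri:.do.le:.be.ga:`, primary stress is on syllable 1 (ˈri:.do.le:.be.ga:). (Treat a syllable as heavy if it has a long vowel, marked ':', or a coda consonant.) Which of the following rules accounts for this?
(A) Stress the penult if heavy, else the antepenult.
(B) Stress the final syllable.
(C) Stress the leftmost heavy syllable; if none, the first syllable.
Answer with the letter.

Rule A → syllable 3 (observed: 1).
Rule B → syllable 5 (observed: 1).
Rule C → syllable 1 ✓.

C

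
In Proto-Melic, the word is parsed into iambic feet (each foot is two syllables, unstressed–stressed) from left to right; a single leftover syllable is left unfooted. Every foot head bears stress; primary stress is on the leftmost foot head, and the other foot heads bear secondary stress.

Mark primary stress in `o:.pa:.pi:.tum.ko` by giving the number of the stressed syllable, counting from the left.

Parse left to right into iambic (σˈσ) feet: (o:.ˈpa:) (pi:.ˈtum) ko. Syllable 5 is left unfooted.
Foot heads (stressed positions): 2, 4.
End Rule Leftmost: primary stress on the leftmost head = syllable 2.
Primary stress: syllable 2 → o:.ˈpa:.pi:.tum.ko.

2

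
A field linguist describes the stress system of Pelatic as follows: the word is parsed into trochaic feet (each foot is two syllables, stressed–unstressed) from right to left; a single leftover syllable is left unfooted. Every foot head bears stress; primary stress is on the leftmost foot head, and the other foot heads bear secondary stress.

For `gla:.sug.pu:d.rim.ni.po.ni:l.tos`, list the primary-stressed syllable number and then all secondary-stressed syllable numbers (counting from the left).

Parse right to left into trochaic (ˈσσ) feet: (ˈgla:.sug) (ˈpu:d.rim) (ˈni.po) (ˈni:l.tos).
Foot heads (stressed positions): 1, 3, 5, 7.
End Rule Leftmost: primary stress on the leftmost head = syllable 1.
Secondary stress on 3, 5, 7: ˈgla:.sug.ˌpu:d.rim.ˌni.po.ˌni:l.tos.

primary 1, secondary 3, 5, 7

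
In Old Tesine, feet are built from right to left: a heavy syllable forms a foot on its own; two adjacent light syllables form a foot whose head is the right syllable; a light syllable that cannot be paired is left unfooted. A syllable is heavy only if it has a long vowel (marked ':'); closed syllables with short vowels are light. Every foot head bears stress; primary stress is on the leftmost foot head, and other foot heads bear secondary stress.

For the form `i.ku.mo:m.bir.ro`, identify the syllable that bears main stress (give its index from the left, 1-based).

Weights: 1 i L, 2 ku L, 3 mo:m H, 4 bir L, 5 ro L.
Parse right to left (heavy = foot alone; LL = one foot; stranded L unfooted): (i.ˈku) (ˈmo:m) (bir.ˈro).
Foot heads: 2, 3, 5.
Primary stress on the leftmost head = syllable 2.
Primary stress: syllable 2 → i.ˈku.mo:m.bir.ro.

2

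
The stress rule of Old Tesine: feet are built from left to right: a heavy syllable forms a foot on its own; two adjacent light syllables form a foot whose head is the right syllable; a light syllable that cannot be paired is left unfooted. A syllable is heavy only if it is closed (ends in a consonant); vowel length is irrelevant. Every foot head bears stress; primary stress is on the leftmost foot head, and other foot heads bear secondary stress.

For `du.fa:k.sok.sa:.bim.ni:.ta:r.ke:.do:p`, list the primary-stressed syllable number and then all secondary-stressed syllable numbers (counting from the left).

primary 2, secondary 3, 5, 7, 9

Weights: 1 du L, 2 fa:k H, 3 sok H, 4 sa: L, 5 bim H, 6 ni: L, 7 ta:r H, 8 ke: L, 9 do:p H.
Parse left to right (heavy = foot alone; LL = one foot; stranded L unfooted): du (ˈfa:k) (ˈsok) sa: (ˈbim) ni: (ˈta:r) ke: (ˈdo:p).
Foot heads: 2, 3, 5, 7, 9.
Primary stress on the leftmost head = syllable 2.
Secondary stress on 3, 5, 7, 9: du.ˈfa:k.ˌsok.sa:.ˌbim.ni:.ˌta:r.ke:.ˌdo:p.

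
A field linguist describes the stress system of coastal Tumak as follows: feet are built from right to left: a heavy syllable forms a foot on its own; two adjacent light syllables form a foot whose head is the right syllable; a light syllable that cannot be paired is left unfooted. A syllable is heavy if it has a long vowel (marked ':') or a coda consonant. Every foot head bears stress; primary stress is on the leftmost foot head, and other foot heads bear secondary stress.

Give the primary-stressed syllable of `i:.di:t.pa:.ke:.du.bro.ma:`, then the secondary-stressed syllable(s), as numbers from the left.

Weights: 1 i: H, 2 di:t H, 3 pa: H, 4 ke: H, 5 du L, 6 bro L, 7 ma: H.
Parse right to left (heavy = foot alone; LL = one foot; stranded L unfooted): (ˈi:) (ˈdi:t) (ˈpa:) (ˈke:) (du.ˈbro) (ˈma:).
Foot heads: 1, 2, 3, 4, 6, 7.
Primary stress on the leftmost head = syllable 1.
Secondary stress on 2, 3, 4, 6, 7: ˈi:.ˌdi:t.ˌpa:.ˌke:.du.ˌbro.ˌma:.

primary 1, secondary 2, 3, 4, 6, 7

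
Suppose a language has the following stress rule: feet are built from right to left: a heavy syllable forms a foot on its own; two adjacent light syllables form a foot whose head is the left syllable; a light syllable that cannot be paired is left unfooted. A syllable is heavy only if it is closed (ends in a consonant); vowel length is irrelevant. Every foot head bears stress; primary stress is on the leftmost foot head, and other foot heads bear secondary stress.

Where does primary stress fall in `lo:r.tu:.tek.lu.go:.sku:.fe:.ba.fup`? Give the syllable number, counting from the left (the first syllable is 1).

Weights: 1 lo:r H, 2 tu: L, 3 tek H, 4 lu L, 5 go: L, 6 sku: L, 7 fe: L, 8 ba L, 9 fup H.
Parse right to left (heavy = foot alone; LL = one foot; stranded L unfooted): (ˈlo:r) tu: (ˈtek) lu (ˈgo:.sku:) (ˈfe:.ba) (ˈfup).
Foot heads: 1, 3, 5, 7, 9.
Primary stress on the leftmost head = syllable 1.
Primary stress: syllable 1 → ˈlo:r.tu:.tek.lu.go:.sku:.fe:.ba.fup.

1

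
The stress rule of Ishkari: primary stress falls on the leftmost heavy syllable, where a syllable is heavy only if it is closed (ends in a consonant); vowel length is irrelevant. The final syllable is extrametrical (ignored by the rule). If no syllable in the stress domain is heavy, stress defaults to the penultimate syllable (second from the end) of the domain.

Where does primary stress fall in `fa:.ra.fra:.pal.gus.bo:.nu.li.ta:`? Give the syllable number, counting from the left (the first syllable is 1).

The final syllable (9, ta:) is extrametrical; the stress domain is syllables 1–8.
Weights: 1 fa: L, 2 ra L, 3 fra: L, 4 pal H, 5 gus H, 6 bo: L, 7 nu L, 8 li L.
Heavy syllables in the domain: 4, 5. The leftmost is syllable 4 (pal).
Primary stress: syllable 4 → fa:.ra.fra:.ˈpal.gus.bo:.nu.li.ta:.

4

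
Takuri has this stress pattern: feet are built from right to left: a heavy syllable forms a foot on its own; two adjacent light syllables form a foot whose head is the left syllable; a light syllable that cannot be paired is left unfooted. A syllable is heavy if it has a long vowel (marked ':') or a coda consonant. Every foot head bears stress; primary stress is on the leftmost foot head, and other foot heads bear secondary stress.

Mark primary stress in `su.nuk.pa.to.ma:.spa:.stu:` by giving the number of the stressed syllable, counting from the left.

2

Weights: 1 su L, 2 nuk H, 3 pa L, 4 to L, 5 ma: H, 6 spa: H, 7 stu: H.
Parse right to left (heavy = foot alone; LL = one foot; stranded L unfooted): su (ˈnuk) (ˈpa.to) (ˈma:) (ˈspa:) (ˈstu:).
Foot heads: 2, 3, 5, 6, 7.
Primary stress on the leftmost head = syllable 2.
Primary stress: syllable 2 → su.ˈnuk.pa.to.ma:.spa:.stu:.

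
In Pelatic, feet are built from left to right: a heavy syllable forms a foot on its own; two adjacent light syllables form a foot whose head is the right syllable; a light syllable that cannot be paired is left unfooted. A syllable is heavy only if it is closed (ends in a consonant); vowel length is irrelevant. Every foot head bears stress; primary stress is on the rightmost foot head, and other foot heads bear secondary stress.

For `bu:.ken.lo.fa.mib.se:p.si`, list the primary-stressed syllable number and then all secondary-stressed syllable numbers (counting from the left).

primary 6, secondary 2, 4, 5

Weights: 1 bu: L, 2 ken H, 3 lo L, 4 fa L, 5 mib H, 6 se:p H, 7 si L.
Parse left to right (heavy = foot alone; LL = one foot; stranded L unfooted): bu: (ˈken) (lo.ˈfa) (ˈmib) (ˈse:p) si.
Foot heads: 2, 4, 5, 6.
Primary stress on the rightmost head = syllable 6.
Secondary stress on 2, 4, 5: bu:.ˌken.lo.ˌfa.ˌmib.ˈse:p.si.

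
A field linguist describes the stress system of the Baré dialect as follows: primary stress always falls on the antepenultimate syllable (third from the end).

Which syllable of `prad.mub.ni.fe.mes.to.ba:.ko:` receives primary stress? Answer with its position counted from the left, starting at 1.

6

The word has 8 syllables; the antepenultimate syllable (third from the end) is syllable 6 (to).
Primary stress: syllable 6 → prad.mub.ni.fe.mes.ˈto.ba:.ko:.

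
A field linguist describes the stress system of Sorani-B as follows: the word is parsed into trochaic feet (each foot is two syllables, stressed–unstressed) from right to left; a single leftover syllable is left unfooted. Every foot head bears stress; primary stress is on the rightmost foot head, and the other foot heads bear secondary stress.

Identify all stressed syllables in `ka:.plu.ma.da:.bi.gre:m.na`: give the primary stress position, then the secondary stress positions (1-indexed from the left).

Parse right to left into trochaic (ˈσσ) feet: ka: (ˈplu.ma) (ˈda:.bi) (ˈgre:m.na). Syllable 1 is left unfooted.
Foot heads (stressed positions): 2, 4, 6.
End Rule Rightmost: primary stress on the rightmost head = syllable 6.
Secondary stress on 2, 4: ka:.ˌplu.ma.ˌda:.bi.ˈgre:m.na.

primary 6, secondary 2, 4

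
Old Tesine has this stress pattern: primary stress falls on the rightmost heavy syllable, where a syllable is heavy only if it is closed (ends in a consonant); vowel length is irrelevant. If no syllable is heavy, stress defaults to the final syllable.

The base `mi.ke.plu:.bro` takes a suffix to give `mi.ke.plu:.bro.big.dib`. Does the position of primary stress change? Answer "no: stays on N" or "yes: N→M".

yes: 4→6

Base `mi.ke.plu:.bro` (4 syllables):
  Weights: 1 mi L, 2 ke L, 3 plu: L, 4 bro L.
  No heavy syllable in the domain; default to the final syllable = syllable 4.
  → primary stress on syllable 4.
Suffixed `mi.ke.plu:.bro.big.dib` (6 syllables):
  Weights: 1 mi L, 2 ke L, 3 plu: L, 4 bro L, 5 big H, 6 dib H.
  Heavy syllables in the domain: 5, 6. The rightmost is syllable 6 (dib).
  → primary stress on syllable 6.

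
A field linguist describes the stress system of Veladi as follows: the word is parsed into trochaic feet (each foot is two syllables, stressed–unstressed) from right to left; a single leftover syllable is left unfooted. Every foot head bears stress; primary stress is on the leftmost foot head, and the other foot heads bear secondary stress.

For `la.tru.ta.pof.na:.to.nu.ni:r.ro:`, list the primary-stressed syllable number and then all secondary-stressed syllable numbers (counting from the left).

Parse right to left into trochaic (ˈσσ) feet: la (ˈtru.ta) (ˈpof.na:) (ˈto.nu) (ˈni:r.ro:). Syllable 1 is left unfooted.
Foot heads (stressed positions): 2, 4, 6, 8.
End Rule Leftmost: primary stress on the leftmost head = syllable 2.
Secondary stress on 4, 6, 8: la.ˈtru.ta.ˌpof.na:.ˌto.nu.ˌni:r.ro:.

primary 2, secondary 4, 6, 8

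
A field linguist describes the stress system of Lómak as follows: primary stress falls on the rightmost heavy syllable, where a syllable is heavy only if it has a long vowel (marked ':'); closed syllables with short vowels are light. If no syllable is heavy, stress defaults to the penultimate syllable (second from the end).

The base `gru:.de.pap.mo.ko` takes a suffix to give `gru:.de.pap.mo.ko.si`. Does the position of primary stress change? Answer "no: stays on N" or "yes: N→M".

Base `gru:.de.pap.mo.ko` (5 syllables):
  Weights: 1 gru: H, 2 de L, 3 pap L, 4 mo L, 5 ko L.
  Heavy syllables in the domain: 1. The rightmost is syllable 1 (gru:).
  → primary stress on syllable 1.
Suffixed `gru:.de.pap.mo.ko.si` (6 syllables):
  Weights: 1 gru: H, 2 de L, 3 pap L, 4 mo L, 5 ko L, 6 si L.
  Heavy syllables in the domain: 1. The rightmost is syllable 1 (gru:).
  → primary stress on syllable 1.

no: stays on 1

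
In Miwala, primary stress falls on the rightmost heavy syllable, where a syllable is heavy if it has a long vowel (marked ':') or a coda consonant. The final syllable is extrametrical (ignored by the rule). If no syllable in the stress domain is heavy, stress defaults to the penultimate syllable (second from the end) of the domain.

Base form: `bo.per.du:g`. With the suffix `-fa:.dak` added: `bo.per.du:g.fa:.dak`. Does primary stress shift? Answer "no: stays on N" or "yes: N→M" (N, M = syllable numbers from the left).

yes: 2→4

Base `bo.per.du:g` (3 syllables):
  The final syllable (3, du:g) is extrametrical; the stress domain is syllables 1–2.
  Weights: 1 bo L, 2 per H.
  Heavy syllables in the domain: 2. The rightmost is syllable 2 (per).
  → primary stress on syllable 2.
Suffixed `bo.per.du:g.fa:.dak` (5 syllables):
  The final syllable (5, dak) is extrametrical; the stress domain is syllables 1–4.
  Weights: 1 bo L, 2 per H, 3 du:g H, 4 fa: H.
  Heavy syllables in the domain: 2, 3, 4. The rightmost is syllable 4 (fa:).
  → primary stress on syllable 4.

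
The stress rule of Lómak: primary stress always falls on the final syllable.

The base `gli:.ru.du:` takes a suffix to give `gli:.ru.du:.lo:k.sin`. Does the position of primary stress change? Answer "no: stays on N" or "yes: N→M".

yes: 3→5

Base `gli:.ru.du:` (3 syllables):
  The word has 3 syllables; the final syllable is syllable 3 (du:).
  → primary stress on syllable 3.
Suffixed `gli:.ru.du:.lo:k.sin` (5 syllables):
  The word has 5 syllables; the final syllable is syllable 5 (sin).
  → primary stress on syllable 5.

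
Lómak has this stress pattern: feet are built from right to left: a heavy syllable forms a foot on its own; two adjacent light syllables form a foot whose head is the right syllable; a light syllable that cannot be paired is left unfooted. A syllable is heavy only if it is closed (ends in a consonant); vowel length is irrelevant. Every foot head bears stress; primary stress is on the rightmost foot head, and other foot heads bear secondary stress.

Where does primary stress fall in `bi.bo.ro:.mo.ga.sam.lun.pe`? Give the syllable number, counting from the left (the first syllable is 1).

7

Weights: 1 bi L, 2 bo L, 3 ro: L, 4 mo L, 5 ga L, 6 sam H, 7 lun H, 8 pe L.
Parse right to left (heavy = foot alone; LL = one foot; stranded L unfooted): bi (bo.ˈro:) (mo.ˈga) (ˈsam) (ˈlun) pe.
Foot heads: 3, 5, 6, 7.
Primary stress on the rightmost head = syllable 7.
Primary stress: syllable 7 → bi.bo.ro:.mo.ga.sam.ˈlun.pe.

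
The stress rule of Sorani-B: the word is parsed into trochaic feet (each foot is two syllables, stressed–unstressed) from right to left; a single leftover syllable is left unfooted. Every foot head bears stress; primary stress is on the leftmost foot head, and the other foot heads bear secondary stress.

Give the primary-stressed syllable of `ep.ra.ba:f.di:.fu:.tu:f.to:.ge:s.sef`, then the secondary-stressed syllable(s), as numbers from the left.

Parse right to left into trochaic (ˈσσ) feet: ep (ˈra.ba:f) (ˈdi:.fu:) (ˈtu:f.to:) (ˈge:s.sef). Syllable 1 is left unfooted.
Foot heads (stressed positions): 2, 4, 6, 8.
End Rule Leftmost: primary stress on the leftmost head = syllable 2.
Secondary stress on 4, 6, 8: ep.ˈra.ba:f.ˌdi:.fu:.ˌtu:f.to:.ˌge:s.sef.

primary 2, secondary 4, 6, 8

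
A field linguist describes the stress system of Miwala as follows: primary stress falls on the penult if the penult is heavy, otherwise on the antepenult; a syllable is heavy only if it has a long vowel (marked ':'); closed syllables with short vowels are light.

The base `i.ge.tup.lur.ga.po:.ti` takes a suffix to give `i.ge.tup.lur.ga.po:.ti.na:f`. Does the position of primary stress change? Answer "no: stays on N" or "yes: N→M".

no: stays on 6

Base `i.ge.tup.lur.ga.po:.ti` (7 syllables):
  Weights: 5 ga L, 6 po: H, 7 ti L.
  The penult (syllable 6, po:) is heavy, so it takes stress.
  → primary stress on syllable 6.
Suffixed `i.ge.tup.lur.ga.po:.ti.na:f` (8 syllables):
  Weights: 6 po: H, 7 ti L, 8 na:f H.
  The penult (syllable 7, ti) is light, so stress falls on the antepenult (syllable 6, po:).
  → primary stress on syllable 6.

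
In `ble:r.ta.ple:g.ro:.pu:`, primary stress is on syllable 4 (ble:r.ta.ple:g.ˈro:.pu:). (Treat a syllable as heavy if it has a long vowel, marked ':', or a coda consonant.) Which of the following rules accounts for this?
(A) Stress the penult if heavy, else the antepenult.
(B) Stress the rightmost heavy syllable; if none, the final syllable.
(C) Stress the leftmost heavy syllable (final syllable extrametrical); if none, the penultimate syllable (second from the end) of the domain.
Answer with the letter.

Rule A → syllable 4 ✓.
Rule B → syllable 5 (observed: 4).
Rule C → syllable 1 (observed: 4).

A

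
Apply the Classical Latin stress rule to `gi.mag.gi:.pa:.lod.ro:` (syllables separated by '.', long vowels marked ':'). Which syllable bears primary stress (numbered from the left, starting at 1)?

5

Classical Latin: stress the penult if heavy (long vowel or closed), else the antepenult.
Weights: 4 pa: H, 5 lod H, 6 ro: H.
The penult (syllable 5, lod) is heavy, so it takes stress.
Stress on syllable 5: gi.mag.gi:.pa:.ˈlod.ro:.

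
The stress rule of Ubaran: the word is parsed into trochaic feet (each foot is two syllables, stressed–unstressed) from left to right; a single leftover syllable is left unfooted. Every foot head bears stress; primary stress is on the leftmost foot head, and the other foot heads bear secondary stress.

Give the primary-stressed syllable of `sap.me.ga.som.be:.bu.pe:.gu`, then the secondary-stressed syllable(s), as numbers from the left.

Parse left to right into trochaic (ˈσσ) feet: (ˈsap.me) (ˈga.som) (ˈbe:.bu) (ˈpe:.gu).
Foot heads (stressed positions): 1, 3, 5, 7.
End Rule Leftmost: primary stress on the leftmost head = syllable 1.
Secondary stress on 3, 5, 7: ˈsap.me.ˌga.som.ˌbe:.bu.ˌpe:.gu.

primary 1, secondary 3, 5, 7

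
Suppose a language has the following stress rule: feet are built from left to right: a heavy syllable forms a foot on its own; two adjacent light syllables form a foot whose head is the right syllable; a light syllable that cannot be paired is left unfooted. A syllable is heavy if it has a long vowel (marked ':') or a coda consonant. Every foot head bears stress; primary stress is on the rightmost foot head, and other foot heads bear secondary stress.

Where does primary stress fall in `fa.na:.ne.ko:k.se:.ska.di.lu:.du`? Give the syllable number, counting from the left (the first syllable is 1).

8

Weights: 1 fa L, 2 na: H, 3 ne L, 4 ko:k H, 5 se: H, 6 ska L, 7 di L, 8 lu: H, 9 du L.
Parse left to right (heavy = foot alone; LL = one foot; stranded L unfooted): fa (ˈna:) ne (ˈko:k) (ˈse:) (ska.ˈdi) (ˈlu:) du.
Foot heads: 2, 4, 5, 7, 8.
Primary stress on the rightmost head = syllable 8.
Primary stress: syllable 8 → fa.na:.ne.ko:k.se:.ska.di.ˈlu:.du.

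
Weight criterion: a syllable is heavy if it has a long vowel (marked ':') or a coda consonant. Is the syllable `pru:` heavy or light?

heavy

`pru:`: long vowel, open (no coda). Long vowel → heavy.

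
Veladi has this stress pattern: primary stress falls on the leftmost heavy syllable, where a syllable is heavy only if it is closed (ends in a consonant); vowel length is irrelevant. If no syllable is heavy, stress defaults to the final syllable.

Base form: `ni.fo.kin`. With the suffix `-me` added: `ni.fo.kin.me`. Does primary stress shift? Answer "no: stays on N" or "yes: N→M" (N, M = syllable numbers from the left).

no: stays on 3

Base `ni.fo.kin` (3 syllables):
  Weights: 1 ni L, 2 fo L, 3 kin H.
  Heavy syllables in the domain: 3. The leftmost is syllable 3 (kin).
  → primary stress on syllable 3.
Suffixed `ni.fo.kin.me` (4 syllables):
  Weights: 1 ni L, 2 fo L, 3 kin H, 4 me L.
  Heavy syllables in the domain: 3. The leftmost is syllable 3 (kin).
  → primary stress on syllable 3.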